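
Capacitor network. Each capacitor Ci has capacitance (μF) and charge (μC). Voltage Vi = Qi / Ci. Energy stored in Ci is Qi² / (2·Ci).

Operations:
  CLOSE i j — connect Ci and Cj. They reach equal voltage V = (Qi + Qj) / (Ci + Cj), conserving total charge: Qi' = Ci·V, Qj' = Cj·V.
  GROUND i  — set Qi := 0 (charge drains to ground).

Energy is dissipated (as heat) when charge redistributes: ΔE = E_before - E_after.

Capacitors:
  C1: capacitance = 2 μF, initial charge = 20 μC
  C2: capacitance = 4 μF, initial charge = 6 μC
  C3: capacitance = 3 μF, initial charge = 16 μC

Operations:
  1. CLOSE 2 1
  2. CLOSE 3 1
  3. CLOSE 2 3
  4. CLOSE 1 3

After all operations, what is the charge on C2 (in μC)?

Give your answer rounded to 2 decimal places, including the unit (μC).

Answer: 18.36 μC

Derivation:
Initial: C1(2μF, Q=20μC, V=10.00V), C2(4μF, Q=6μC, V=1.50V), C3(3μF, Q=16μC, V=5.33V)
Op 1: CLOSE 2-1: Q_total=26.00, C_total=6.00, V=4.33; Q2=17.33, Q1=8.67; dissipated=48.167
Op 2: CLOSE 3-1: Q_total=24.67, C_total=5.00, V=4.93; Q3=14.80, Q1=9.87; dissipated=0.600
Op 3: CLOSE 2-3: Q_total=32.13, C_total=7.00, V=4.59; Q2=18.36, Q3=13.77; dissipated=0.309
Op 4: CLOSE 1-3: Q_total=23.64, C_total=5.00, V=4.73; Q1=9.46, Q3=14.18; dissipated=0.071
Final charges: Q1=9.46, Q2=18.36, Q3=14.18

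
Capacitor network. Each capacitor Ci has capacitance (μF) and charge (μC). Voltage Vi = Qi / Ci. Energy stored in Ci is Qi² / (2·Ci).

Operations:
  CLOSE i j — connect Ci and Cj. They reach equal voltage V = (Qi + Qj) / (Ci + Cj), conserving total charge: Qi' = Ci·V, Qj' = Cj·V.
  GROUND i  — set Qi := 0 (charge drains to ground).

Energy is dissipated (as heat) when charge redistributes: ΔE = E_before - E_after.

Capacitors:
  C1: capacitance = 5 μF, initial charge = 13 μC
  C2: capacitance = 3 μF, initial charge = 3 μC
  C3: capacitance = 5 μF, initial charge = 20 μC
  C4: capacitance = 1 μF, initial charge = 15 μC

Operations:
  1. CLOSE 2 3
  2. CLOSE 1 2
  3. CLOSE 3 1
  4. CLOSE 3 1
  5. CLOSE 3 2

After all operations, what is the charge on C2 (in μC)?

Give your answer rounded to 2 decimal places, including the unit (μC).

Initial: C1(5μF, Q=13μC, V=2.60V), C2(3μF, Q=3μC, V=1.00V), C3(5μF, Q=20μC, V=4.00V), C4(1μF, Q=15μC, V=15.00V)
Op 1: CLOSE 2-3: Q_total=23.00, C_total=8.00, V=2.88; Q2=8.62, Q3=14.38; dissipated=8.438
Op 2: CLOSE 1-2: Q_total=21.62, C_total=8.00, V=2.70; Q1=13.52, Q2=8.11; dissipated=0.071
Op 3: CLOSE 3-1: Q_total=27.89, C_total=10.00, V=2.79; Q3=13.95, Q1=13.95; dissipated=0.037
Op 4: CLOSE 3-1: Q_total=27.89, C_total=10.00, V=2.79; Q3=13.95, Q1=13.95; dissipated=0.000
Op 5: CLOSE 3-2: Q_total=22.05, C_total=8.00, V=2.76; Q3=13.78, Q2=8.27; dissipated=0.007
Final charges: Q1=13.95, Q2=8.27, Q3=13.78, Q4=15.00

Answer: 8.27 μC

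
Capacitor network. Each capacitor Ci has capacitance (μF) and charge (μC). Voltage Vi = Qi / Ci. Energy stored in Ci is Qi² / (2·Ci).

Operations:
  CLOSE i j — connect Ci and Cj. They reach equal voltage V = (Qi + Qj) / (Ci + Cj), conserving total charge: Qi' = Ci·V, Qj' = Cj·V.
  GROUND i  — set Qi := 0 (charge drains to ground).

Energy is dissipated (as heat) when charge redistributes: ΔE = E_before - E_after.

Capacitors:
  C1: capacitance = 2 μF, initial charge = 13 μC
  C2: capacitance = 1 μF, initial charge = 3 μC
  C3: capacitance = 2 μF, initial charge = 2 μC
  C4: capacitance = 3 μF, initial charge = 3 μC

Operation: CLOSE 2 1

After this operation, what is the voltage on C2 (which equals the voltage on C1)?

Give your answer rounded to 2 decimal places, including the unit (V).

Answer: 5.33 V

Derivation:
Initial: C1(2μF, Q=13μC, V=6.50V), C2(1μF, Q=3μC, V=3.00V), C3(2μF, Q=2μC, V=1.00V), C4(3μF, Q=3μC, V=1.00V)
Op 1: CLOSE 2-1: Q_total=16.00, C_total=3.00, V=5.33; Q2=5.33, Q1=10.67; dissipated=4.083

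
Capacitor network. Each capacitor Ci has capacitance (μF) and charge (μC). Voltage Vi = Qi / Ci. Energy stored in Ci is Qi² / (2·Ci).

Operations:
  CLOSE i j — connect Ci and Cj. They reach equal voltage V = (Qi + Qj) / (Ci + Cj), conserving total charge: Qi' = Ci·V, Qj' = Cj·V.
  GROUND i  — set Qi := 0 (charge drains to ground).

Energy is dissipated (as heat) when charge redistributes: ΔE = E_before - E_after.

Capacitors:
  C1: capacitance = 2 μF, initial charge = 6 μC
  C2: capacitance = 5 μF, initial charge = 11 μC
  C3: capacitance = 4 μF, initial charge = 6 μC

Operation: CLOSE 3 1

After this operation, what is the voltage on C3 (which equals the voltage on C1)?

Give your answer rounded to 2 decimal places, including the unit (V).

Answer: 2.00 V

Derivation:
Initial: C1(2μF, Q=6μC, V=3.00V), C2(5μF, Q=11μC, V=2.20V), C3(4μF, Q=6μC, V=1.50V)
Op 1: CLOSE 3-1: Q_total=12.00, C_total=6.00, V=2.00; Q3=8.00, Q1=4.00; dissipated=1.500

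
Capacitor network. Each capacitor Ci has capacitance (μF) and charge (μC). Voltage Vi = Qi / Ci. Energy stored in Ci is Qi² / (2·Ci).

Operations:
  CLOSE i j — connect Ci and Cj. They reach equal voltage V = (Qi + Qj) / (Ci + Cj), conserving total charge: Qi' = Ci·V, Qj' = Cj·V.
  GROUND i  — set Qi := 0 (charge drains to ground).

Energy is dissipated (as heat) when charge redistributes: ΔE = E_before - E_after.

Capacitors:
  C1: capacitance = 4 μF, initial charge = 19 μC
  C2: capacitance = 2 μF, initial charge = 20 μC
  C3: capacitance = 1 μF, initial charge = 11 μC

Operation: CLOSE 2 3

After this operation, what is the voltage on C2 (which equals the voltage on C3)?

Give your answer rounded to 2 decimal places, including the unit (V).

Answer: 10.33 V

Derivation:
Initial: C1(4μF, Q=19μC, V=4.75V), C2(2μF, Q=20μC, V=10.00V), C3(1μF, Q=11μC, V=11.00V)
Op 1: CLOSE 2-3: Q_total=31.00, C_total=3.00, V=10.33; Q2=20.67, Q3=10.33; dissipated=0.333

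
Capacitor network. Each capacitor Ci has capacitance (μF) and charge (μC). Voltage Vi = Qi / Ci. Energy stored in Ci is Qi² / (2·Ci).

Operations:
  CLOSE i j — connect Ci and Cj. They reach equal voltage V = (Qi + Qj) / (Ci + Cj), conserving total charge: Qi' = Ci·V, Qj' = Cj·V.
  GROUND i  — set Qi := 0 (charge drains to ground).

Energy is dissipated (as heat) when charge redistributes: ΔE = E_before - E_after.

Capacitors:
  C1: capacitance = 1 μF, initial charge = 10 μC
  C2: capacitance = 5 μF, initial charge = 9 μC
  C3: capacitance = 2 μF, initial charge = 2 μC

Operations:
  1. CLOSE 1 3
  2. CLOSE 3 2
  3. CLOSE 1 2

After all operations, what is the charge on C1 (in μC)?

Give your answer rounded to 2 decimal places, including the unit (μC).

Initial: C1(1μF, Q=10μC, V=10.00V), C2(5μF, Q=9μC, V=1.80V), C3(2μF, Q=2μC, V=1.00V)
Op 1: CLOSE 1-3: Q_total=12.00, C_total=3.00, V=4.00; Q1=4.00, Q3=8.00; dissipated=27.000
Op 2: CLOSE 3-2: Q_total=17.00, C_total=7.00, V=2.43; Q3=4.86, Q2=12.14; dissipated=3.457
Op 3: CLOSE 1-2: Q_total=16.14, C_total=6.00, V=2.69; Q1=2.69, Q2=13.45; dissipated=1.029
Final charges: Q1=2.69, Q2=13.45, Q3=4.86

Answer: 2.69 μC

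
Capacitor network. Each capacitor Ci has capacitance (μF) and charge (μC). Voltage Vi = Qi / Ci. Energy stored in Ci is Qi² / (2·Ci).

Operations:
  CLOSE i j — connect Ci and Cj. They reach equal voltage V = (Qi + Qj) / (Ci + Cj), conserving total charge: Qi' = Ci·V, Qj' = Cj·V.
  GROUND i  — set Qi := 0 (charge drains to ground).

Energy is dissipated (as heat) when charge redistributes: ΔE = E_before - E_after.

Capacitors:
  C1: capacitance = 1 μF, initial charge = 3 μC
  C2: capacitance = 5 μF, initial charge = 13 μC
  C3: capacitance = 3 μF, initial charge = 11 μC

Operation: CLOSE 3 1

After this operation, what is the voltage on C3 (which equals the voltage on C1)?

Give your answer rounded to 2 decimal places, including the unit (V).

Initial: C1(1μF, Q=3μC, V=3.00V), C2(5μF, Q=13μC, V=2.60V), C3(3μF, Q=11μC, V=3.67V)
Op 1: CLOSE 3-1: Q_total=14.00, C_total=4.00, V=3.50; Q3=10.50, Q1=3.50; dissipated=0.167

Answer: 3.50 V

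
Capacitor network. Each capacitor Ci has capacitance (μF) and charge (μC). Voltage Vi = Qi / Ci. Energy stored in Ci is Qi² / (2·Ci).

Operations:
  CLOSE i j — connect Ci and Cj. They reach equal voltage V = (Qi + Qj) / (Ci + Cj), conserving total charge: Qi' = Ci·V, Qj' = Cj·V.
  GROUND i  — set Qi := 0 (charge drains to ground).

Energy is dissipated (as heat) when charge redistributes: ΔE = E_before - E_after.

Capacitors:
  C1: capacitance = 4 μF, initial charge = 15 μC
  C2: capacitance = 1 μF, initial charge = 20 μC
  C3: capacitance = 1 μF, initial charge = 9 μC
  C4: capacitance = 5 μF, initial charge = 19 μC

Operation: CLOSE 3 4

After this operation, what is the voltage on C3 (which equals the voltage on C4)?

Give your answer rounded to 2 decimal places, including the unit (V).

Answer: 4.67 V

Derivation:
Initial: C1(4μF, Q=15μC, V=3.75V), C2(1μF, Q=20μC, V=20.00V), C3(1μF, Q=9μC, V=9.00V), C4(5μF, Q=19μC, V=3.80V)
Op 1: CLOSE 3-4: Q_total=28.00, C_total=6.00, V=4.67; Q3=4.67, Q4=23.33; dissipated=11.267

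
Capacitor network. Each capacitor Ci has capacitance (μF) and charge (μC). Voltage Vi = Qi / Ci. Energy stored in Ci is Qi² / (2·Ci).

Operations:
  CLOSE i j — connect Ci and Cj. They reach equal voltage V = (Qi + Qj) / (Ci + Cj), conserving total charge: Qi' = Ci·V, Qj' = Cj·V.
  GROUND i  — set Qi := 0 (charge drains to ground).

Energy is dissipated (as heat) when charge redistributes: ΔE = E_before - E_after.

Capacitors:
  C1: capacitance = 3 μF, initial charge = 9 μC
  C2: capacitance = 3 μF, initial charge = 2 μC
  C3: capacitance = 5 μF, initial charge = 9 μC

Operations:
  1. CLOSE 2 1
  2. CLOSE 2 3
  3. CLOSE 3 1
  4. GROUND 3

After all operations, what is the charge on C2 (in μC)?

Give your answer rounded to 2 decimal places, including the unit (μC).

Initial: C1(3μF, Q=9μC, V=3.00V), C2(3μF, Q=2μC, V=0.67V), C3(5μF, Q=9μC, V=1.80V)
Op 1: CLOSE 2-1: Q_total=11.00, C_total=6.00, V=1.83; Q2=5.50, Q1=5.50; dissipated=4.083
Op 2: CLOSE 2-3: Q_total=14.50, C_total=8.00, V=1.81; Q2=5.44, Q3=9.06; dissipated=0.001
Op 3: CLOSE 3-1: Q_total=14.56, C_total=8.00, V=1.82; Q3=9.10, Q1=5.46; dissipated=0.000
Op 4: GROUND 3: Q3=0; energy lost=8.284
Final charges: Q1=5.46, Q2=5.44, Q3=0.00

Answer: 5.44 μC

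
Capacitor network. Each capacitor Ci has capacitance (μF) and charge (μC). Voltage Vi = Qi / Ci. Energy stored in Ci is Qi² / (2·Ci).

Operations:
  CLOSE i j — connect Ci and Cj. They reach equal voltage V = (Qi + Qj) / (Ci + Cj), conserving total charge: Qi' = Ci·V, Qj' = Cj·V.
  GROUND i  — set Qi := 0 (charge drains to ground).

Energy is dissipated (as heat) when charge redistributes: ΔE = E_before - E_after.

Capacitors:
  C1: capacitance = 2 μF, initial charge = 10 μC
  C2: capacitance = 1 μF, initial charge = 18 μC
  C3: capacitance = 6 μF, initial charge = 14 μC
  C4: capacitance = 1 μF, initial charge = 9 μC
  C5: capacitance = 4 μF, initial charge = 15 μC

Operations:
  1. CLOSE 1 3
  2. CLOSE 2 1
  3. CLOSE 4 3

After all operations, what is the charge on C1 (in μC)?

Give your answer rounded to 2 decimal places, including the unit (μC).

Initial: C1(2μF, Q=10μC, V=5.00V), C2(1μF, Q=18μC, V=18.00V), C3(6μF, Q=14μC, V=2.33V), C4(1μF, Q=9μC, V=9.00V), C5(4μF, Q=15μC, V=3.75V)
Op 1: CLOSE 1-3: Q_total=24.00, C_total=8.00, V=3.00; Q1=6.00, Q3=18.00; dissipated=5.333
Op 2: CLOSE 2-1: Q_total=24.00, C_total=3.00, V=8.00; Q2=8.00, Q1=16.00; dissipated=75.000
Op 3: CLOSE 4-3: Q_total=27.00, C_total=7.00, V=3.86; Q4=3.86, Q3=23.14; dissipated=15.429
Final charges: Q1=16.00, Q2=8.00, Q3=23.14, Q4=3.86, Q5=15.00

Answer: 16.00 μC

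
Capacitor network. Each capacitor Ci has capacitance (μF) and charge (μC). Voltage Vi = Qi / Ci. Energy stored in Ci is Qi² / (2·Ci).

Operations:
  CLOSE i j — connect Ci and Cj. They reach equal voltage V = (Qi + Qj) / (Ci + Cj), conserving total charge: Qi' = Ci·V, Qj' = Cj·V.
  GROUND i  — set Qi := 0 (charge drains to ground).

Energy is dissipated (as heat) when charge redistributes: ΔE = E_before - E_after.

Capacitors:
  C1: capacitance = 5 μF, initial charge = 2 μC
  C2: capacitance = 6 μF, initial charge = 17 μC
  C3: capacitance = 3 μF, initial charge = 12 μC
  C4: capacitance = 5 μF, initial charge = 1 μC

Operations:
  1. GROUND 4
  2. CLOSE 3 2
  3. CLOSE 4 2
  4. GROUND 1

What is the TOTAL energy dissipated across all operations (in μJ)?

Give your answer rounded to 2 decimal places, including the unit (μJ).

Initial: C1(5μF, Q=2μC, V=0.40V), C2(6μF, Q=17μC, V=2.83V), C3(3μF, Q=12μC, V=4.00V), C4(5μF, Q=1μC, V=0.20V)
Op 1: GROUND 4: Q4=0; energy lost=0.100
Op 2: CLOSE 3-2: Q_total=29.00, C_total=9.00, V=3.22; Q3=9.67, Q2=19.33; dissipated=1.361
Op 3: CLOSE 4-2: Q_total=19.33, C_total=11.00, V=1.76; Q4=8.79, Q2=10.55; dissipated=14.158
Op 4: GROUND 1: Q1=0; energy lost=0.400
Total dissipated: 16.019 μJ

Answer: 16.02 μJ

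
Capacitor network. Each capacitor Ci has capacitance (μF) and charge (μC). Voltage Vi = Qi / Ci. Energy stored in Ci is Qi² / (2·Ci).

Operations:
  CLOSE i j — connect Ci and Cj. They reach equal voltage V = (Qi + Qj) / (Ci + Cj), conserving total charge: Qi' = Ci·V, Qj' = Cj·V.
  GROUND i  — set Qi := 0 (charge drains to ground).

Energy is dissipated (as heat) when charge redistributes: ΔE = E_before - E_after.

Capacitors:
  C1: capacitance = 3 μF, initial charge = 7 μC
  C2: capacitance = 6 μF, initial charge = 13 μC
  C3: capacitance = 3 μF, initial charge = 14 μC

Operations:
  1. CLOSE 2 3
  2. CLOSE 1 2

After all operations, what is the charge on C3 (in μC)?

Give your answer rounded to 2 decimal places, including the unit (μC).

Answer: 9.00 μC

Derivation:
Initial: C1(3μF, Q=7μC, V=2.33V), C2(6μF, Q=13μC, V=2.17V), C3(3μF, Q=14μC, V=4.67V)
Op 1: CLOSE 2-3: Q_total=27.00, C_total=9.00, V=3.00; Q2=18.00, Q3=9.00; dissipated=6.250
Op 2: CLOSE 1-2: Q_total=25.00, C_total=9.00, V=2.78; Q1=8.33, Q2=16.67; dissipated=0.444
Final charges: Q1=8.33, Q2=16.67, Q3=9.00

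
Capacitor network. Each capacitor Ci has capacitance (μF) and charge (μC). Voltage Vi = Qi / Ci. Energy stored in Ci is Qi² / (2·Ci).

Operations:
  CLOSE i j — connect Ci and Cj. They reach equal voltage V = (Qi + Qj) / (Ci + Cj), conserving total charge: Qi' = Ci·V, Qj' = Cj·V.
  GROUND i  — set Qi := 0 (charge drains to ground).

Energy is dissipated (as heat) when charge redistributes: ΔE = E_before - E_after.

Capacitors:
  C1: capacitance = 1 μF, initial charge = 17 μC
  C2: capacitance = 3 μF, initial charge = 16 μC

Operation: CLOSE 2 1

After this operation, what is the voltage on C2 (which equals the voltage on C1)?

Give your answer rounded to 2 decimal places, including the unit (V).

Answer: 8.25 V

Derivation:
Initial: C1(1μF, Q=17μC, V=17.00V), C2(3μF, Q=16μC, V=5.33V)
Op 1: CLOSE 2-1: Q_total=33.00, C_total=4.00, V=8.25; Q2=24.75, Q1=8.25; dissipated=51.042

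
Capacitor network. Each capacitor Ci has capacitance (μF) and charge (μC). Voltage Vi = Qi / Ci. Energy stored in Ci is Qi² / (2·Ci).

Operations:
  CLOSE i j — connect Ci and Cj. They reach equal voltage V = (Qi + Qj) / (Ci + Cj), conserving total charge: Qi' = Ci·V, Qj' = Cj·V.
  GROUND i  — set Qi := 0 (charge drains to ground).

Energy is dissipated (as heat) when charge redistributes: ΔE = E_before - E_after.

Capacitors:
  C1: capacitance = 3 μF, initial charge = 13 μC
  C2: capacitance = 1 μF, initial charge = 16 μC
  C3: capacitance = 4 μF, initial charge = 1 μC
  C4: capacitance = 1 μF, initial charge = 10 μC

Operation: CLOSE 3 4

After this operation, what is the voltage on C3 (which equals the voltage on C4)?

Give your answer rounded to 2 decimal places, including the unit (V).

Answer: 2.20 V

Derivation:
Initial: C1(3μF, Q=13μC, V=4.33V), C2(1μF, Q=16μC, V=16.00V), C3(4μF, Q=1μC, V=0.25V), C4(1μF, Q=10μC, V=10.00V)
Op 1: CLOSE 3-4: Q_total=11.00, C_total=5.00, V=2.20; Q3=8.80, Q4=2.20; dissipated=38.025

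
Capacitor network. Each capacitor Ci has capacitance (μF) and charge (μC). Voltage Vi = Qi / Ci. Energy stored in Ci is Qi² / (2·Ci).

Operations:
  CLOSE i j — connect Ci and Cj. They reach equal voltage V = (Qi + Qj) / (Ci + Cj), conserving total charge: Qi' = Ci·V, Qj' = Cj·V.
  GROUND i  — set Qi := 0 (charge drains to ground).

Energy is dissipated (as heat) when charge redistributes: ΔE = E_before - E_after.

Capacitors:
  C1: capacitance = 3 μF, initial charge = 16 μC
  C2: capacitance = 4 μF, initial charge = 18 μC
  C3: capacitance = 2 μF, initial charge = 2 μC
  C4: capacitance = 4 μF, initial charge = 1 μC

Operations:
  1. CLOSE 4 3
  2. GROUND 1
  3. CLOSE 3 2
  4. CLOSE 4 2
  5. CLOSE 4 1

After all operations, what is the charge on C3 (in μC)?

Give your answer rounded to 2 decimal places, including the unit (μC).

Answer: 6.33 μC

Derivation:
Initial: C1(3μF, Q=16μC, V=5.33V), C2(4μF, Q=18μC, V=4.50V), C3(2μF, Q=2μC, V=1.00V), C4(4μF, Q=1μC, V=0.25V)
Op 1: CLOSE 4-3: Q_total=3.00, C_total=6.00, V=0.50; Q4=2.00, Q3=1.00; dissipated=0.375
Op 2: GROUND 1: Q1=0; energy lost=42.667
Op 3: CLOSE 3-2: Q_total=19.00, C_total=6.00, V=3.17; Q3=6.33, Q2=12.67; dissipated=10.667
Op 4: CLOSE 4-2: Q_total=14.67, C_total=8.00, V=1.83; Q4=7.33, Q2=7.33; dissipated=7.111
Op 5: CLOSE 4-1: Q_total=7.33, C_total=7.00, V=1.05; Q4=4.19, Q1=3.14; dissipated=2.881
Final charges: Q1=3.14, Q2=7.33, Q3=6.33, Q4=4.19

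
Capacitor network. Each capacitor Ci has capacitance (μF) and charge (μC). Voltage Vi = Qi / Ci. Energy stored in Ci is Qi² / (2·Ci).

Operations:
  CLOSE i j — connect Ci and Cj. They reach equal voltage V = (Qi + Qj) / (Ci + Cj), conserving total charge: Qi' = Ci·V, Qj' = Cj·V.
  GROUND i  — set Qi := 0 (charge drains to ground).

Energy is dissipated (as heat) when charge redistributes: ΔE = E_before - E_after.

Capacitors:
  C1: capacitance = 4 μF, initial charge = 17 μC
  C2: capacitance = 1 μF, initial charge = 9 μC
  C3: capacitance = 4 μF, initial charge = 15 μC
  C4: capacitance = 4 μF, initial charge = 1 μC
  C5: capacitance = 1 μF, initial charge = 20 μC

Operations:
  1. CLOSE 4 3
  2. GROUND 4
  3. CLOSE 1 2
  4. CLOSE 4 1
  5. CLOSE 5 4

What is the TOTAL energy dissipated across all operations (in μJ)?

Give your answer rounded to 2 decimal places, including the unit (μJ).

Answer: 177.42 μJ

Derivation:
Initial: C1(4μF, Q=17μC, V=4.25V), C2(1μF, Q=9μC, V=9.00V), C3(4μF, Q=15μC, V=3.75V), C4(4μF, Q=1μC, V=0.25V), C5(1μF, Q=20μC, V=20.00V)
Op 1: CLOSE 4-3: Q_total=16.00, C_total=8.00, V=2.00; Q4=8.00, Q3=8.00; dissipated=12.250
Op 2: GROUND 4: Q4=0; energy lost=8.000
Op 3: CLOSE 1-2: Q_total=26.00, C_total=5.00, V=5.20; Q1=20.80, Q2=5.20; dissipated=9.025
Op 4: CLOSE 4-1: Q_total=20.80, C_total=8.00, V=2.60; Q4=10.40, Q1=10.40; dissipated=27.040
Op 5: CLOSE 5-4: Q_total=30.40, C_total=5.00, V=6.08; Q5=6.08, Q4=24.32; dissipated=121.104
Total dissipated: 177.419 μJ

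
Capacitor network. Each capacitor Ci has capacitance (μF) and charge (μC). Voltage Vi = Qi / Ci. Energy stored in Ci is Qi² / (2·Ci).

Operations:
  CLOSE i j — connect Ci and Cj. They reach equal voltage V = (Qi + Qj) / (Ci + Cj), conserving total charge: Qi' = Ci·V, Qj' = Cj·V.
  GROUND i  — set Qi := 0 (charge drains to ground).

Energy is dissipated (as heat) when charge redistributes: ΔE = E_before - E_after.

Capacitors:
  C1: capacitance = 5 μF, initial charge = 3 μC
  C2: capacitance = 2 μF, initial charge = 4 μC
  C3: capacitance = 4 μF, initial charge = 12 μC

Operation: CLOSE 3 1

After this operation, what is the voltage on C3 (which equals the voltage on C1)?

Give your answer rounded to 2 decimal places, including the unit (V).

Answer: 1.67 V

Derivation:
Initial: C1(5μF, Q=3μC, V=0.60V), C2(2μF, Q=4μC, V=2.00V), C3(4μF, Q=12μC, V=3.00V)
Op 1: CLOSE 3-1: Q_total=15.00, C_total=9.00, V=1.67; Q3=6.67, Q1=8.33; dissipated=6.400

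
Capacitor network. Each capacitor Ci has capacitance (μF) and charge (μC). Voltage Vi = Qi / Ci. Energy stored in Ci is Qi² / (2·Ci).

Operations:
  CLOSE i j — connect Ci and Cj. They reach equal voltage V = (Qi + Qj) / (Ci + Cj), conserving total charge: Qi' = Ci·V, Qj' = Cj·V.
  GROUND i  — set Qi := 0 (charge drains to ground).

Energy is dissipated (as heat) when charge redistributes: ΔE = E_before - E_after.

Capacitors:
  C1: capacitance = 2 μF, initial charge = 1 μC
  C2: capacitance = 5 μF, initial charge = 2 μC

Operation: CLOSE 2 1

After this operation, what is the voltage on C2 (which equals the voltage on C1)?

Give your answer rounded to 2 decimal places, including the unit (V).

Answer: 0.43 V

Derivation:
Initial: C1(2μF, Q=1μC, V=0.50V), C2(5μF, Q=2μC, V=0.40V)
Op 1: CLOSE 2-1: Q_total=3.00, C_total=7.00, V=0.43; Q2=2.14, Q1=0.86; dissipated=0.007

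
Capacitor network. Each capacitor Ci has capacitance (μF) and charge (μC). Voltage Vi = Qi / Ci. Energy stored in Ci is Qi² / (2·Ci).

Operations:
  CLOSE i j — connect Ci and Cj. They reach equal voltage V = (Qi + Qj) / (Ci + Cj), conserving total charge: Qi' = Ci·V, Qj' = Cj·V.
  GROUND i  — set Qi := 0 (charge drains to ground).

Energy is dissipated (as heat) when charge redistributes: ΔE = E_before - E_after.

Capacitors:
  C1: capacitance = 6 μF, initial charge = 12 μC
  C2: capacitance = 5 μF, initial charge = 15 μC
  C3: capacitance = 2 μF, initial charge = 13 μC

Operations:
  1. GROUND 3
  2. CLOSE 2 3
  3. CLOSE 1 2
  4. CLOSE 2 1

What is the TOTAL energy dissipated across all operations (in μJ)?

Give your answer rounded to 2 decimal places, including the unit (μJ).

Initial: C1(6μF, Q=12μC, V=2.00V), C2(5μF, Q=15μC, V=3.00V), C3(2μF, Q=13μC, V=6.50V)
Op 1: GROUND 3: Q3=0; energy lost=42.250
Op 2: CLOSE 2-3: Q_total=15.00, C_total=7.00, V=2.14; Q2=10.71, Q3=4.29; dissipated=6.429
Op 3: CLOSE 1-2: Q_total=22.71, C_total=11.00, V=2.06; Q1=12.39, Q2=10.32; dissipated=0.028
Op 4: CLOSE 2-1: Q_total=22.71, C_total=11.00, V=2.06; Q2=10.32, Q1=12.39; dissipated=0.000
Total dissipated: 48.706 μJ

Answer: 48.71 μJ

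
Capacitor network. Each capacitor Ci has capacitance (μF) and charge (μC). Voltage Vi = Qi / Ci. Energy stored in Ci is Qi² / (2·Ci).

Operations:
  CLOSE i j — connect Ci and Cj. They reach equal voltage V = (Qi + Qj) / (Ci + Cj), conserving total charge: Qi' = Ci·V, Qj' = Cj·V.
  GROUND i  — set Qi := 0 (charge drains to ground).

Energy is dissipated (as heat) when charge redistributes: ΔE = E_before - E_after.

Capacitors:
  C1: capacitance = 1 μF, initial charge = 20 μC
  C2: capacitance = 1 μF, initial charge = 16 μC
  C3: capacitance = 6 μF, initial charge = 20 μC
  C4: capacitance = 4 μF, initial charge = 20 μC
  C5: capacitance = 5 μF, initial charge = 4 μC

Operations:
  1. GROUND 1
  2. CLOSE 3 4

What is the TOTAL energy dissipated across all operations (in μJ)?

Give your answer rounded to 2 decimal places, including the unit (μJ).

Initial: C1(1μF, Q=20μC, V=20.00V), C2(1μF, Q=16μC, V=16.00V), C3(6μF, Q=20μC, V=3.33V), C4(4μF, Q=20μC, V=5.00V), C5(5μF, Q=4μC, V=0.80V)
Op 1: GROUND 1: Q1=0; energy lost=200.000
Op 2: CLOSE 3-4: Q_total=40.00, C_total=10.00, V=4.00; Q3=24.00, Q4=16.00; dissipated=3.333
Total dissipated: 203.333 μJ

Answer: 203.33 μJ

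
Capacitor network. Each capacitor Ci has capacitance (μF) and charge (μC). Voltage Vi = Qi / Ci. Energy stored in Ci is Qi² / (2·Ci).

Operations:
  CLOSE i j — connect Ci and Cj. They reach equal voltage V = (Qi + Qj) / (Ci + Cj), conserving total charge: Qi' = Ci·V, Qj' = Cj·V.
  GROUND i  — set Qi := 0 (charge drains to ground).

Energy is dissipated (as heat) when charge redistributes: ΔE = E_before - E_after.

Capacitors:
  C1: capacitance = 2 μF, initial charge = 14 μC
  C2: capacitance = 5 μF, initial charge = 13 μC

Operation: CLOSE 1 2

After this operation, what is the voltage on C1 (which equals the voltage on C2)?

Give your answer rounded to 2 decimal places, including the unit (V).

Answer: 3.86 V

Derivation:
Initial: C1(2μF, Q=14μC, V=7.00V), C2(5μF, Q=13μC, V=2.60V)
Op 1: CLOSE 1-2: Q_total=27.00, C_total=7.00, V=3.86; Q1=7.71, Q2=19.29; dissipated=13.829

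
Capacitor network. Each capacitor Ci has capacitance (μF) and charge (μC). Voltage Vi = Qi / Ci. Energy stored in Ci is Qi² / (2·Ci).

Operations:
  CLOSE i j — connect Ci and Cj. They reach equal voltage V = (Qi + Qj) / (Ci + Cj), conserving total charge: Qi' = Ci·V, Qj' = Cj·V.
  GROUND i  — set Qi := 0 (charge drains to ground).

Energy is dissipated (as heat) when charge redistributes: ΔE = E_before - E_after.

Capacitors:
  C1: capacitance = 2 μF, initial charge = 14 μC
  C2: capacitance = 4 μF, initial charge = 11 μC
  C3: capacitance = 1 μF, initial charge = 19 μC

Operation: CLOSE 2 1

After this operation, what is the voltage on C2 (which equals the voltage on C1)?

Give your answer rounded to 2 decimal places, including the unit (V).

Answer: 4.17 V

Derivation:
Initial: C1(2μF, Q=14μC, V=7.00V), C2(4μF, Q=11μC, V=2.75V), C3(1μF, Q=19μC, V=19.00V)
Op 1: CLOSE 2-1: Q_total=25.00, C_total=6.00, V=4.17; Q2=16.67, Q1=8.33; dissipated=12.042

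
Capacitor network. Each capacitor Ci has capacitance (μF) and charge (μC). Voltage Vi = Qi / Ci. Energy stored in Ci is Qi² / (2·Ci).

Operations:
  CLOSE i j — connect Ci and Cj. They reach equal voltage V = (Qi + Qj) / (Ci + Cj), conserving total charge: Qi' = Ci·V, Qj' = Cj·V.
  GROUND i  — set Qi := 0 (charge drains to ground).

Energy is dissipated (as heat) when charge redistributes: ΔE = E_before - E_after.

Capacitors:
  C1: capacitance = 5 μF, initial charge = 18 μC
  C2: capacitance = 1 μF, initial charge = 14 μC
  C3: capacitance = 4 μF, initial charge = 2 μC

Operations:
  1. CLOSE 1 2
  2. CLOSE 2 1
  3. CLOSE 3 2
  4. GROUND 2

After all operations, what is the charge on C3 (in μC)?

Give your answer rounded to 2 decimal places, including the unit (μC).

Initial: C1(5μF, Q=18μC, V=3.60V), C2(1μF, Q=14μC, V=14.00V), C3(4μF, Q=2μC, V=0.50V)
Op 1: CLOSE 1-2: Q_total=32.00, C_total=6.00, V=5.33; Q1=26.67, Q2=5.33; dissipated=45.067
Op 2: CLOSE 2-1: Q_total=32.00, C_total=6.00, V=5.33; Q2=5.33, Q1=26.67; dissipated=0.000
Op 3: CLOSE 3-2: Q_total=7.33, C_total=5.00, V=1.47; Q3=5.87, Q2=1.47; dissipated=9.344
Op 4: GROUND 2: Q2=0; energy lost=1.076
Final charges: Q1=26.67, Q2=0.00, Q3=5.87

Answer: 5.87 μC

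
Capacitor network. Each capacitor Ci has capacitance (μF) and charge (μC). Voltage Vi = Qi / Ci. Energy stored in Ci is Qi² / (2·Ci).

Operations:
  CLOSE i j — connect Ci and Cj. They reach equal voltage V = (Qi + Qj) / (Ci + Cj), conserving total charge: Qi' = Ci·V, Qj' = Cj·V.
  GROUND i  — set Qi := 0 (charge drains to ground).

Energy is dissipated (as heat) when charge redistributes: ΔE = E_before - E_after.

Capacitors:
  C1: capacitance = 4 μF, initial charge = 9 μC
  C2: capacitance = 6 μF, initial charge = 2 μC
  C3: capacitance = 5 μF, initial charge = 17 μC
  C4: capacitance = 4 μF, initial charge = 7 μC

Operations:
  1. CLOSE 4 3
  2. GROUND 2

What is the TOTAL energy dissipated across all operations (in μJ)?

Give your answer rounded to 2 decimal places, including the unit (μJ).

Initial: C1(4μF, Q=9μC, V=2.25V), C2(6μF, Q=2μC, V=0.33V), C3(5μF, Q=17μC, V=3.40V), C4(4μF, Q=7μC, V=1.75V)
Op 1: CLOSE 4-3: Q_total=24.00, C_total=9.00, V=2.67; Q4=10.67, Q3=13.33; dissipated=3.025
Op 2: GROUND 2: Q2=0; energy lost=0.333
Total dissipated: 3.358 μJ

Answer: 3.36 μJ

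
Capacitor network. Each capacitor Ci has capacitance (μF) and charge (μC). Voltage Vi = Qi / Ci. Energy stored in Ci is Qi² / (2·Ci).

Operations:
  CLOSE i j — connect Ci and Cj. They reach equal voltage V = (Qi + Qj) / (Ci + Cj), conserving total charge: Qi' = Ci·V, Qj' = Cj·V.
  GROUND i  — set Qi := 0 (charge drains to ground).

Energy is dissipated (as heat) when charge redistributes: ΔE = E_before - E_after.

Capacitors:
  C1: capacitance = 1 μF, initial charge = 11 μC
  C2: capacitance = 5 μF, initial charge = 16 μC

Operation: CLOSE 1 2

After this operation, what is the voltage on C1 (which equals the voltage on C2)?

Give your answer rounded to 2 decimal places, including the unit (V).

Initial: C1(1μF, Q=11μC, V=11.00V), C2(5μF, Q=16μC, V=3.20V)
Op 1: CLOSE 1-2: Q_total=27.00, C_total=6.00, V=4.50; Q1=4.50, Q2=22.50; dissipated=25.350

Answer: 4.50 V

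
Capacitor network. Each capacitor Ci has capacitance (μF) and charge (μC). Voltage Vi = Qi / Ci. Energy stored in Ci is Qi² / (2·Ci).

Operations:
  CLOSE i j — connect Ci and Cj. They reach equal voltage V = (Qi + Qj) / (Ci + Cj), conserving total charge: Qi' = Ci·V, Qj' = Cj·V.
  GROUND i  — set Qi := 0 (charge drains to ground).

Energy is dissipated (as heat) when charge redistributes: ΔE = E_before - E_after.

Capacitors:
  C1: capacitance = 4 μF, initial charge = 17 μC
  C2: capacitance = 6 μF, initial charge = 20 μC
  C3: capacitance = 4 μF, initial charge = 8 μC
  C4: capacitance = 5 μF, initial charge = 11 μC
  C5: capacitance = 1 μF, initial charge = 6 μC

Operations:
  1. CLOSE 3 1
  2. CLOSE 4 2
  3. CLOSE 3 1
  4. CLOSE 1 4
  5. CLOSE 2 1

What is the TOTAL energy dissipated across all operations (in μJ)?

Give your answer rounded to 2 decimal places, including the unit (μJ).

Initial: C1(4μF, Q=17μC, V=4.25V), C2(6μF, Q=20μC, V=3.33V), C3(4μF, Q=8μC, V=2.00V), C4(5μF, Q=11μC, V=2.20V), C5(1μF, Q=6μC, V=6.00V)
Op 1: CLOSE 3-1: Q_total=25.00, C_total=8.00, V=3.12; Q3=12.50, Q1=12.50; dissipated=5.062
Op 2: CLOSE 4-2: Q_total=31.00, C_total=11.00, V=2.82; Q4=14.09, Q2=16.91; dissipated=1.752
Op 3: CLOSE 3-1: Q_total=25.00, C_total=8.00, V=3.12; Q3=12.50, Q1=12.50; dissipated=0.000
Op 4: CLOSE 1-4: Q_total=26.59, C_total=9.00, V=2.95; Q1=11.82, Q4=14.77; dissipated=0.105
Op 5: CLOSE 2-1: Q_total=28.73, C_total=10.00, V=2.87; Q2=17.24, Q1=11.49; dissipated=0.022
Total dissipated: 6.941 μJ

Answer: 6.94 μJ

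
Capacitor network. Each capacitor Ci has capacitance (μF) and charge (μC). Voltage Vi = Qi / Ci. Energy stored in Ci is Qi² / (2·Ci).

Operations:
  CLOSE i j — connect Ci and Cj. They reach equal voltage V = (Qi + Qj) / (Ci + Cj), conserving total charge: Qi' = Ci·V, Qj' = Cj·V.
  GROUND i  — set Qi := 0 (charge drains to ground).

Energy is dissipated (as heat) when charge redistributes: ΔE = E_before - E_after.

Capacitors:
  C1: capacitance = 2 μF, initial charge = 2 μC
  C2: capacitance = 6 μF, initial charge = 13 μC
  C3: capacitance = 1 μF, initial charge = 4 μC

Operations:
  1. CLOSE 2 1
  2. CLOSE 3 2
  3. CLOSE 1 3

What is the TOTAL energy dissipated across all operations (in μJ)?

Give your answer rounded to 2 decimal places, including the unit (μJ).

Initial: C1(2μF, Q=2μC, V=1.00V), C2(6μF, Q=13μC, V=2.17V), C3(1μF, Q=4μC, V=4.00V)
Op 1: CLOSE 2-1: Q_total=15.00, C_total=8.00, V=1.88; Q2=11.25, Q1=3.75; dissipated=1.021
Op 2: CLOSE 3-2: Q_total=15.25, C_total=7.00, V=2.18; Q3=2.18, Q2=13.07; dissipated=1.935
Op 3: CLOSE 1-3: Q_total=5.93, C_total=3.00, V=1.98; Q1=3.95, Q3=1.98; dissipated=0.031
Total dissipated: 2.987 μJ

Answer: 2.99 μJ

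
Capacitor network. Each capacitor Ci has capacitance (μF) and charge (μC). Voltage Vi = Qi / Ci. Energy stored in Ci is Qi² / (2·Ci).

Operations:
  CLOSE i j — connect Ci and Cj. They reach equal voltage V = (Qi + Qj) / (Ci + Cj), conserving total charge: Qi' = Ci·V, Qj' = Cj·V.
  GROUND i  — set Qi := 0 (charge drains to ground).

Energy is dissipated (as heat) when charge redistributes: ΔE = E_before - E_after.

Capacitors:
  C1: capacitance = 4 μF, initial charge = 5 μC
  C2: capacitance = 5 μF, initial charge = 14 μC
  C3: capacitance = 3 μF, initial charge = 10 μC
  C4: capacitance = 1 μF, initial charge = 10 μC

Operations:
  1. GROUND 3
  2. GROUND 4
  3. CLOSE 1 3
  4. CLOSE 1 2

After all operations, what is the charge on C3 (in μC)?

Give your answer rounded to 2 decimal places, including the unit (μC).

Answer: 2.14 μC

Derivation:
Initial: C1(4μF, Q=5μC, V=1.25V), C2(5μF, Q=14μC, V=2.80V), C3(3μF, Q=10μC, V=3.33V), C4(1μF, Q=10μC, V=10.00V)
Op 1: GROUND 3: Q3=0; energy lost=16.667
Op 2: GROUND 4: Q4=0; energy lost=50.000
Op 3: CLOSE 1-3: Q_total=5.00, C_total=7.00, V=0.71; Q1=2.86, Q3=2.14; dissipated=1.339
Op 4: CLOSE 1-2: Q_total=16.86, C_total=9.00, V=1.87; Q1=7.49, Q2=9.37; dissipated=4.834
Final charges: Q1=7.49, Q2=9.37, Q3=2.14, Q4=0.00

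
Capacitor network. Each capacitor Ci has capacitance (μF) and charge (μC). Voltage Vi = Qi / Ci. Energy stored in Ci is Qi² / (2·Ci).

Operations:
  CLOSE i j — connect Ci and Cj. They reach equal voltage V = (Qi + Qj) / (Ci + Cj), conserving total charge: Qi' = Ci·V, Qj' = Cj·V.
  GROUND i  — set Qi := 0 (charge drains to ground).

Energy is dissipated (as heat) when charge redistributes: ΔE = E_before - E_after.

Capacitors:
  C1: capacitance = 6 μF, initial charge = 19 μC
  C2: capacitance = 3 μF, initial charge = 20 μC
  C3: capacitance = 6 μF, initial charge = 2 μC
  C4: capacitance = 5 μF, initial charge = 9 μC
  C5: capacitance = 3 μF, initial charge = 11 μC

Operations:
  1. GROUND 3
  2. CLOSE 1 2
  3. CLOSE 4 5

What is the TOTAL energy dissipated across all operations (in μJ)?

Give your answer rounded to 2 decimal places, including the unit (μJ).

Initial: C1(6μF, Q=19μC, V=3.17V), C2(3μF, Q=20μC, V=6.67V), C3(6μF, Q=2μC, V=0.33V), C4(5μF, Q=9μC, V=1.80V), C5(3μF, Q=11μC, V=3.67V)
Op 1: GROUND 3: Q3=0; energy lost=0.333
Op 2: CLOSE 1-2: Q_total=39.00, C_total=9.00, V=4.33; Q1=26.00, Q2=13.00; dissipated=12.250
Op 3: CLOSE 4-5: Q_total=20.00, C_total=8.00, V=2.50; Q4=12.50, Q5=7.50; dissipated=3.267
Total dissipated: 15.850 μJ

Answer: 15.85 μJ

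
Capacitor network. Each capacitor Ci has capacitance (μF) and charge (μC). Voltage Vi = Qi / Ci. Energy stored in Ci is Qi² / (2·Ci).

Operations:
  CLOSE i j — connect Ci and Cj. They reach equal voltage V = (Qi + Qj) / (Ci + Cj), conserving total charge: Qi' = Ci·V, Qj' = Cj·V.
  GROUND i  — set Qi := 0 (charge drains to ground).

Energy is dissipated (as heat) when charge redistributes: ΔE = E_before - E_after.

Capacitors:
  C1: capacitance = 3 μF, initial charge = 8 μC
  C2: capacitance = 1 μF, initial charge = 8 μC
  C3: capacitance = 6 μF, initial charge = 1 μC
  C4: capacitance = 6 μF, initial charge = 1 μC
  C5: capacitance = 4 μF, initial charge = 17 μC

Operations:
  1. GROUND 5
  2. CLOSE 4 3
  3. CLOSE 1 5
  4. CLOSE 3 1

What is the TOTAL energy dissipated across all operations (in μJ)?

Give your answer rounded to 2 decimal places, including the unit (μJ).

Answer: 43.17 μJ

Derivation:
Initial: C1(3μF, Q=8μC, V=2.67V), C2(1μF, Q=8μC, V=8.00V), C3(6μF, Q=1μC, V=0.17V), C4(6μF, Q=1μC, V=0.17V), C5(4μF, Q=17μC, V=4.25V)
Op 1: GROUND 5: Q5=0; energy lost=36.125
Op 2: CLOSE 4-3: Q_total=2.00, C_total=12.00, V=0.17; Q4=1.00, Q3=1.00; dissipated=0.000
Op 3: CLOSE 1-5: Q_total=8.00, C_total=7.00, V=1.14; Q1=3.43, Q5=4.57; dissipated=6.095
Op 4: CLOSE 3-1: Q_total=4.43, C_total=9.00, V=0.49; Q3=2.95, Q1=1.48; dissipated=0.953
Total dissipated: 43.173 μJ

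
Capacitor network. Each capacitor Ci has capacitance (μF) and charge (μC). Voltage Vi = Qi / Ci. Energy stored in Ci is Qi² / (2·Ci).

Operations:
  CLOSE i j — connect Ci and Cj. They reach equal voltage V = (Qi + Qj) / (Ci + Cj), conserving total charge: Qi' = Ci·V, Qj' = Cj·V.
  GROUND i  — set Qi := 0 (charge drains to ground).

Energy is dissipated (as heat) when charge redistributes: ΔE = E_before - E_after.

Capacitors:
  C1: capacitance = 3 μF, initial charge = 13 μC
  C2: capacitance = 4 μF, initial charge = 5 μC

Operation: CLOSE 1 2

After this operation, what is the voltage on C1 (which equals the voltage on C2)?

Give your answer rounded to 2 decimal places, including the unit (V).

Answer: 2.57 V

Derivation:
Initial: C1(3μF, Q=13μC, V=4.33V), C2(4μF, Q=5μC, V=1.25V)
Op 1: CLOSE 1-2: Q_total=18.00, C_total=7.00, V=2.57; Q1=7.71, Q2=10.29; dissipated=8.149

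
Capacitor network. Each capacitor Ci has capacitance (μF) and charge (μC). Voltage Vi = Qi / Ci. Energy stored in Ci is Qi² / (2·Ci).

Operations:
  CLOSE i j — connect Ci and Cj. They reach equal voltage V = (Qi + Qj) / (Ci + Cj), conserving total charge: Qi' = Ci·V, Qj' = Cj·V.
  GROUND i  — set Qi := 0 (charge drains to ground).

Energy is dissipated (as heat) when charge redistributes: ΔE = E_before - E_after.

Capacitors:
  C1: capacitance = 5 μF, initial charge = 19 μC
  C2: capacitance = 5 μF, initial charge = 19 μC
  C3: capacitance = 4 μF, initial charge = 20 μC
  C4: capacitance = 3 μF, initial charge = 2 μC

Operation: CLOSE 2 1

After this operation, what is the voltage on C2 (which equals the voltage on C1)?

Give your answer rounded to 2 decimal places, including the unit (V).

Initial: C1(5μF, Q=19μC, V=3.80V), C2(5μF, Q=19μC, V=3.80V), C3(4μF, Q=20μC, V=5.00V), C4(3μF, Q=2μC, V=0.67V)
Op 1: CLOSE 2-1: Q_total=38.00, C_total=10.00, V=3.80; Q2=19.00, Q1=19.00; dissipated=0.000

Answer: 3.80 V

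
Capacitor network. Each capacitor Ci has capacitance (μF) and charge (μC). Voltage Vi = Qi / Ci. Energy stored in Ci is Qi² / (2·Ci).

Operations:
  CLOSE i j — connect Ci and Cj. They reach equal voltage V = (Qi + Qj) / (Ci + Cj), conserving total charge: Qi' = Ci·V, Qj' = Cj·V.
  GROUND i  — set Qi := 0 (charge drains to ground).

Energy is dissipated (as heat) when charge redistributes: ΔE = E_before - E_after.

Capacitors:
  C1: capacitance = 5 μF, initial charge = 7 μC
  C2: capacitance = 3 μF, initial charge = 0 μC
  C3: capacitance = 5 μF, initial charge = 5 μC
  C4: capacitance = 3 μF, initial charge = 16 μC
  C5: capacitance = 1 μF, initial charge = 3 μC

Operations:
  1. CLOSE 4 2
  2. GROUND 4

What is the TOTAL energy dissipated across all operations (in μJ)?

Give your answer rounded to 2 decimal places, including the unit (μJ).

Answer: 32.00 μJ

Derivation:
Initial: C1(5μF, Q=7μC, V=1.40V), C2(3μF, Q=0μC, V=0.00V), C3(5μF, Q=5μC, V=1.00V), C4(3μF, Q=16μC, V=5.33V), C5(1μF, Q=3μC, V=3.00V)
Op 1: CLOSE 4-2: Q_total=16.00, C_total=6.00, V=2.67; Q4=8.00, Q2=8.00; dissipated=21.333
Op 2: GROUND 4: Q4=0; energy lost=10.667
Total dissipated: 32.000 μJ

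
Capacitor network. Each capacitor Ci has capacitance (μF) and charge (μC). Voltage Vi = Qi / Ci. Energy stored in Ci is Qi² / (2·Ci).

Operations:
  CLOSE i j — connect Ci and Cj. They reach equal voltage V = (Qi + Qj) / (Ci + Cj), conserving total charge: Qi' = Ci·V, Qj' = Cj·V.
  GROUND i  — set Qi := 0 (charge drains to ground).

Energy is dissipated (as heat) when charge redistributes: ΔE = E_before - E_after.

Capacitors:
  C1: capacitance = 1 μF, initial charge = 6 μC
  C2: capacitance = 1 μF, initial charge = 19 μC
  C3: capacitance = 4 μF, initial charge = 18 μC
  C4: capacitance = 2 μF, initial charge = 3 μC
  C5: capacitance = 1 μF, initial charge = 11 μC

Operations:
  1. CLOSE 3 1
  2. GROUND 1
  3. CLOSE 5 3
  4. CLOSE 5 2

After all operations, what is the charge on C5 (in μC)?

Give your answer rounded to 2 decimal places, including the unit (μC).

Initial: C1(1μF, Q=6μC, V=6.00V), C2(1μF, Q=19μC, V=19.00V), C3(4μF, Q=18μC, V=4.50V), C4(2μF, Q=3μC, V=1.50V), C5(1μF, Q=11μC, V=11.00V)
Op 1: CLOSE 3-1: Q_total=24.00, C_total=5.00, V=4.80; Q3=19.20, Q1=4.80; dissipated=0.900
Op 2: GROUND 1: Q1=0; energy lost=11.520
Op 3: CLOSE 5-3: Q_total=30.20, C_total=5.00, V=6.04; Q5=6.04, Q3=24.16; dissipated=15.376
Op 4: CLOSE 5-2: Q_total=25.04, C_total=2.00, V=12.52; Q5=12.52, Q2=12.52; dissipated=41.990
Final charges: Q1=0.00, Q2=12.52, Q3=24.16, Q4=3.00, Q5=12.52

Answer: 12.52 μC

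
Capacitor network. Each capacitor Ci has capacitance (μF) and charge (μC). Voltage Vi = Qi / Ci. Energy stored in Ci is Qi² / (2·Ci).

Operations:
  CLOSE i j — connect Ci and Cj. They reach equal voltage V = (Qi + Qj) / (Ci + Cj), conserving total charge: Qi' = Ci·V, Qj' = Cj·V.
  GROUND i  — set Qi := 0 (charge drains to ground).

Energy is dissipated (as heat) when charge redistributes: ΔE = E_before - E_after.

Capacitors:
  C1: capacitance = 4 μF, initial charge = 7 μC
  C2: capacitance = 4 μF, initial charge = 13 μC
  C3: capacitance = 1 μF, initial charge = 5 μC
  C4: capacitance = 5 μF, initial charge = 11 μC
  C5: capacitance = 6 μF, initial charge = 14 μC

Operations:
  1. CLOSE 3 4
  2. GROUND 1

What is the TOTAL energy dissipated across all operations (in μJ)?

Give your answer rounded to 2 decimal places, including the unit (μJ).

Initial: C1(4μF, Q=7μC, V=1.75V), C2(4μF, Q=13μC, V=3.25V), C3(1μF, Q=5μC, V=5.00V), C4(5μF, Q=11μC, V=2.20V), C5(6μF, Q=14μC, V=2.33V)
Op 1: CLOSE 3-4: Q_total=16.00, C_total=6.00, V=2.67; Q3=2.67, Q4=13.33; dissipated=3.267
Op 2: GROUND 1: Q1=0; energy lost=6.125
Total dissipated: 9.392 μJ

Answer: 9.39 μJ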